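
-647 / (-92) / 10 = 647 / 920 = 0.70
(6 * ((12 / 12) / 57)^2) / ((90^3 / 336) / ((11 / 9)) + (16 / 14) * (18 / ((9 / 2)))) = 308 / 296827557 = 0.00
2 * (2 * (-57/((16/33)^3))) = -2048409/1024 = -2000.40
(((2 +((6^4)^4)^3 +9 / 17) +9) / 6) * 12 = 763376762050054946162965178208950944136 / 17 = 44904515414709114480174420000000000000.00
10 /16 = 5 /8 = 0.62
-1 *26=-26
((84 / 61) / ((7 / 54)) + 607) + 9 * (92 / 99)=420037 / 671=625.99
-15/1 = -15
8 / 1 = 8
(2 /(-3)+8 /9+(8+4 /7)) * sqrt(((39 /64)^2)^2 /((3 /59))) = 46813 * sqrt(177) /43008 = 14.48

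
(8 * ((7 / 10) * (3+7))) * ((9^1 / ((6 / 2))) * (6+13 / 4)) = 1554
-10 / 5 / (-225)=0.01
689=689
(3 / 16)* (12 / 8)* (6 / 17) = 27 / 272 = 0.10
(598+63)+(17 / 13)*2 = 8627 / 13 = 663.62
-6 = -6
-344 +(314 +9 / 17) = -501 / 17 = -29.47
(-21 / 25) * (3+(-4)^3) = 1281 / 25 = 51.24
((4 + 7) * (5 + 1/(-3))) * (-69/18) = -1771/9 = -196.78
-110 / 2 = -55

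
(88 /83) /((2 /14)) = 616 /83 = 7.42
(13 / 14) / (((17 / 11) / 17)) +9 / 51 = 2473 / 238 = 10.39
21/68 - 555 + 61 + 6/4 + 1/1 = -33401/68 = -491.19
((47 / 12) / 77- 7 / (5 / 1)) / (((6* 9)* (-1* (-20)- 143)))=6233 / 30686040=0.00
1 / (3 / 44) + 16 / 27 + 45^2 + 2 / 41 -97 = 1943.31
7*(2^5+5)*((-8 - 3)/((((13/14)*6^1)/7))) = -139601/39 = -3579.51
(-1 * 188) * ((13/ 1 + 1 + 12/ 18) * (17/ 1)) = -140624/ 3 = -46874.67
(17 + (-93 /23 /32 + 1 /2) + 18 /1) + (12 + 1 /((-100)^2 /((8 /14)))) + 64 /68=2644756253 /54740000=48.31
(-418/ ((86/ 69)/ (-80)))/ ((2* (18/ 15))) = 480700/ 43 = 11179.07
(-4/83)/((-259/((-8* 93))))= -2976/21497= -0.14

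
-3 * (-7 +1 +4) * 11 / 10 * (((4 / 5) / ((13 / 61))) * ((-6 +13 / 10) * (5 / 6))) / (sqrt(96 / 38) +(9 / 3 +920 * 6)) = -1103132723 / 62786425325 +126148 * sqrt(57) / 188359275975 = -0.02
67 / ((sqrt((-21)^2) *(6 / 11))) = 737 / 126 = 5.85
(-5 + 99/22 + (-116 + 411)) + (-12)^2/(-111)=21697/74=293.20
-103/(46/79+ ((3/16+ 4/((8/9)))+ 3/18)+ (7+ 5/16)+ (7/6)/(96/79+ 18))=-74111796/9216961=-8.04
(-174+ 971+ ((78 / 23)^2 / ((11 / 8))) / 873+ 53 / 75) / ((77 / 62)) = 642.32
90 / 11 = 8.18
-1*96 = -96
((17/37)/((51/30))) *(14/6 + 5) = 220/111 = 1.98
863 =863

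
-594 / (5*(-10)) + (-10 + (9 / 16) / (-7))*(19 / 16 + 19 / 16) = -270163 / 22400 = -12.06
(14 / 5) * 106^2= 157304 / 5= 31460.80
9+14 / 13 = 131 / 13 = 10.08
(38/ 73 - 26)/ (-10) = 186/ 73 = 2.55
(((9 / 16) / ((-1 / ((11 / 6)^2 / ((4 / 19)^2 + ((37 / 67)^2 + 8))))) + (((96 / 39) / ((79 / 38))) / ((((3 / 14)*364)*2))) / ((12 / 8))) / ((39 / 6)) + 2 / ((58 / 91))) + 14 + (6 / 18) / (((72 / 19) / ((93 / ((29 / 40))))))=556774724632465541 / 19613447464796640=28.39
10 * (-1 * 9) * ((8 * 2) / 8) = -180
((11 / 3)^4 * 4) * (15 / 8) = 1355.65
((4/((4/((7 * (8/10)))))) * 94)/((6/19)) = 25004/15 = 1666.93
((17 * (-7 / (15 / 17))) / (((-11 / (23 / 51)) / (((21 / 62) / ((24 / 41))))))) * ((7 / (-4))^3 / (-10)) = 269433017 / 157132800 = 1.71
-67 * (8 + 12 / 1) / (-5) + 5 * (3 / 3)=273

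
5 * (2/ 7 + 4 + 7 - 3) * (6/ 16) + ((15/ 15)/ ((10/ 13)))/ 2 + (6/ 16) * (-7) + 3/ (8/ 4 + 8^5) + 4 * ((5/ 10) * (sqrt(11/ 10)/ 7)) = sqrt(110)/ 35 + 12442853/ 917560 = 13.86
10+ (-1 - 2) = 7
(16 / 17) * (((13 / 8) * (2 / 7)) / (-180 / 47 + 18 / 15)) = -6110 / 36771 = -0.17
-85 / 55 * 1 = -17 / 11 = -1.55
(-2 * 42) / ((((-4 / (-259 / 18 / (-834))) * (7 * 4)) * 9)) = 259 / 180144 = 0.00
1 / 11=0.09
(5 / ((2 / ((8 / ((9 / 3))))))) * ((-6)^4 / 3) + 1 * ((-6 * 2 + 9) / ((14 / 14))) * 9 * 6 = 2718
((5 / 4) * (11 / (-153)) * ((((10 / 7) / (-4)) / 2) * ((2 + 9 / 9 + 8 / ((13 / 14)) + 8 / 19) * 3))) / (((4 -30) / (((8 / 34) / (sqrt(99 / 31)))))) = -24775 * sqrt(341) / 155900472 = -0.00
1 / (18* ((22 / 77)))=7 / 36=0.19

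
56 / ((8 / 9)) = 63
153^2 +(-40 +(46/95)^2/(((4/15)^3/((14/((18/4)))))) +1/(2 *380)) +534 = 345714789/14440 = 23941.47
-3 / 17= -0.18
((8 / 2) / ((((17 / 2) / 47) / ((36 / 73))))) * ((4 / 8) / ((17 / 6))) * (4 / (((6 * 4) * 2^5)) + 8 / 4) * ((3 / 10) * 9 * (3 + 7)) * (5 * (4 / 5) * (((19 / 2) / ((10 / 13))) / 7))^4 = 467610904014111 / 1809067750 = 258481.70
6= 6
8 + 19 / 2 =35 / 2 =17.50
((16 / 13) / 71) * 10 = 160 / 923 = 0.17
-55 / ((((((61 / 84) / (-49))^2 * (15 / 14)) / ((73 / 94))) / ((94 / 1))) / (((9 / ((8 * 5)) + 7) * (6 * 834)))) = -616834336265.64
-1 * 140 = -140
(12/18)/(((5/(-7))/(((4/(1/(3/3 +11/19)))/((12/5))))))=-140/57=-2.46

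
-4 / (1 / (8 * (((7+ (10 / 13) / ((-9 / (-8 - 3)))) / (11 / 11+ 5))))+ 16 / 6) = -44592 / 30781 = -1.45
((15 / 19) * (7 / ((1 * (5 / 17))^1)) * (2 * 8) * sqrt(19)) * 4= 22848 * sqrt(19) / 19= 5241.69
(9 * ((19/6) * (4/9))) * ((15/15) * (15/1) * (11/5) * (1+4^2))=7106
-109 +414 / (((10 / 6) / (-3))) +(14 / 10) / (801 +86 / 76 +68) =-141220349 / 165325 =-854.20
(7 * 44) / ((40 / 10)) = 77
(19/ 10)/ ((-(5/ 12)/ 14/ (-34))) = 54264/ 25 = 2170.56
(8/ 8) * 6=6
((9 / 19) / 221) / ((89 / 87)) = 783 / 373711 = 0.00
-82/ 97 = -0.85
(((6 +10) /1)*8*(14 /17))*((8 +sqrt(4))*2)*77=2759680 /17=162334.12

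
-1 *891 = -891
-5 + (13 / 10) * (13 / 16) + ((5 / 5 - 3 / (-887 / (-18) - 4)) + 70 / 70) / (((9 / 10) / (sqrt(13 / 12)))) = -631 / 160 + 1576 * sqrt(39) / 4401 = -1.71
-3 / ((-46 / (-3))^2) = -27 / 2116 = -0.01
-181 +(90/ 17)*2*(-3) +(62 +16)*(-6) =-11573/ 17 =-680.76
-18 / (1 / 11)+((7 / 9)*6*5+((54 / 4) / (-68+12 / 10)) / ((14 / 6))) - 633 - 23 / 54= -102034241 / 126252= -808.18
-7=-7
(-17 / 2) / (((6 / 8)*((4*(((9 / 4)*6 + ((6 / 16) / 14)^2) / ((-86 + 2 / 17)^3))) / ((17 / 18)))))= 9759658496000 / 77733027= 125553.56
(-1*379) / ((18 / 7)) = -2653 / 18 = -147.39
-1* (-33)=33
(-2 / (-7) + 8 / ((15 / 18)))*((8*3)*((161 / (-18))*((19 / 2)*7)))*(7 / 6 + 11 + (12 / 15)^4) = -49915862654 / 28125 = -1774786.23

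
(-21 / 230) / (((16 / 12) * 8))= -63 / 7360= -0.01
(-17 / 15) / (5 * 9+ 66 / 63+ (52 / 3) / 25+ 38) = -35 / 2617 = -0.01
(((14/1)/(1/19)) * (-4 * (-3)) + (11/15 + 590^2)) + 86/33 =57963731/165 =351295.34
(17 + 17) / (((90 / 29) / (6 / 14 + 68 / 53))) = 62611 / 3339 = 18.75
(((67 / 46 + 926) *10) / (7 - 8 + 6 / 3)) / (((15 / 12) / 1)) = 170652 / 23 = 7419.65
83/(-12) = -83/12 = -6.92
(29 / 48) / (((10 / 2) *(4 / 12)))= 29 / 80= 0.36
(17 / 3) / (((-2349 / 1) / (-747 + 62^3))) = -4038877 / 7047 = -573.13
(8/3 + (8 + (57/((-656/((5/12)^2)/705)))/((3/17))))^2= 2439072433009/991494144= 2460.00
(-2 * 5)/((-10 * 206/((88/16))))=11/412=0.03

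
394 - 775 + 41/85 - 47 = -36339/85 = -427.52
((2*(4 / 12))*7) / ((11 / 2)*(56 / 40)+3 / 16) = 1120 / 1893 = 0.59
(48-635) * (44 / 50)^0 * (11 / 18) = -6457 / 18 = -358.72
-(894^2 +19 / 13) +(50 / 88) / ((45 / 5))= -4114474127 / 5148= -799237.40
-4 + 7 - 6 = -3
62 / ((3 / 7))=144.67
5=5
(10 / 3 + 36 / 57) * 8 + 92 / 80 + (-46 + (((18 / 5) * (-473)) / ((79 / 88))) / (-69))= 29742959 / 2071380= 14.36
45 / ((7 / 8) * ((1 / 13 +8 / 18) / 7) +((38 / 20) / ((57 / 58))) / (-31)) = 6528600 / 407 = 16040.79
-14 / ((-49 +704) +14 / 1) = -14 / 669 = -0.02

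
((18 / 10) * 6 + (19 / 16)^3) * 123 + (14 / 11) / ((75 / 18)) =1728659499 / 1126400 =1534.68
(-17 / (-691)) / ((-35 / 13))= -221 / 24185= -0.01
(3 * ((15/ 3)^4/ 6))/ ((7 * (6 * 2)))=625/ 168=3.72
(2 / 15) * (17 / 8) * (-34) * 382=-55199 / 15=-3679.93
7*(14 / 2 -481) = -3318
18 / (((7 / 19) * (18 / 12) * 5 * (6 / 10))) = 76 / 7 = 10.86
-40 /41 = -0.98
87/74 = 1.18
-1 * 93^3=-804357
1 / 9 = 0.11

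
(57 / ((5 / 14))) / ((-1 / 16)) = -12768 / 5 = -2553.60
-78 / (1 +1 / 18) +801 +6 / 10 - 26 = 66662 / 95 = 701.71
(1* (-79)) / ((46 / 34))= -1343 / 23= -58.39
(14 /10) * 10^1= 14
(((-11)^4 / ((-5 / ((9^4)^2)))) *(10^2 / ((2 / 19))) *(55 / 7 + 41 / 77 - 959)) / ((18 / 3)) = 132804797296381155 / 7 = 18972113899483022.14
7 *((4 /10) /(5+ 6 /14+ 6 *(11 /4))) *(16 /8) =392 /1535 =0.26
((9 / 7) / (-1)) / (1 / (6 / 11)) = -54 / 77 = -0.70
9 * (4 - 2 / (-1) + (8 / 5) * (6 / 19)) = 5562 / 95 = 58.55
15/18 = 5/6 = 0.83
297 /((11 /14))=378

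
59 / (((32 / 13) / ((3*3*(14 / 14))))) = 6903 / 32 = 215.72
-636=-636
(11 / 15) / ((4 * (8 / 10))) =11 / 48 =0.23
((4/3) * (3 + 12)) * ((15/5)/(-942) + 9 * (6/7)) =169490/1099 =154.22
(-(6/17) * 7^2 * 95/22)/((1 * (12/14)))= -32585/374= -87.13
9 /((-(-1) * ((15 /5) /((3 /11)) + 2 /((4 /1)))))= 18 /23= 0.78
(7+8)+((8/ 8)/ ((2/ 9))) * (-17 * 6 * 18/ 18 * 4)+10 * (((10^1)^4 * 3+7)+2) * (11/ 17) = 3270033/ 17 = 192354.88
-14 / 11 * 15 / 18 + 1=-2 / 33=-0.06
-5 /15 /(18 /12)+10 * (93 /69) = 2744 /207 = 13.26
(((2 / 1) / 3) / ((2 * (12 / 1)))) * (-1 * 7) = -7 / 36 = -0.19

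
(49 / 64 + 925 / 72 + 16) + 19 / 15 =30.88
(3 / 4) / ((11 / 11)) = 3 / 4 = 0.75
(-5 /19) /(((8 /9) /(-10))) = 225 /76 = 2.96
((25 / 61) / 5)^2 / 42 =25 / 156282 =0.00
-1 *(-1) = 1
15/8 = 1.88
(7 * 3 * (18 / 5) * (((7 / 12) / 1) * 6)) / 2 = 1323 / 10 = 132.30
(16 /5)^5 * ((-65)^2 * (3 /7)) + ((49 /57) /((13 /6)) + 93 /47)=6171693953363 /10157875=607577.27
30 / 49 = 0.61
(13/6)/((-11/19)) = -247/66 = -3.74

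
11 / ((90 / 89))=979 / 90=10.88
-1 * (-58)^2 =-3364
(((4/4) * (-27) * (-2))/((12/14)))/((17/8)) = 504/17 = 29.65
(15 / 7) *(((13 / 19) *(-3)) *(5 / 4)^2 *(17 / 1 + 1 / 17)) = -2120625 / 18088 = -117.24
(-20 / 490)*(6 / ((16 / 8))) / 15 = -0.01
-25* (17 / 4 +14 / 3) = -2675 / 12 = -222.92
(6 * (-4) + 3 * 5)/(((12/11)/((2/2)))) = -33/4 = -8.25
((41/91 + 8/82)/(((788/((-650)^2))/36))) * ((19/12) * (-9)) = -8523815625/56539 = -150759.93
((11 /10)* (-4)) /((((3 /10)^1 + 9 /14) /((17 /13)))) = -6.10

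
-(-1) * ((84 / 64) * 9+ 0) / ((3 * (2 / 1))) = 63 / 32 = 1.97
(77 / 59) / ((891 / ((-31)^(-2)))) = 7 / 4592619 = 0.00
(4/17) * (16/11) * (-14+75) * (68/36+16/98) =3533120/82467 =42.84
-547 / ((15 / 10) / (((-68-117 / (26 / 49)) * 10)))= 3156190 / 3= 1052063.33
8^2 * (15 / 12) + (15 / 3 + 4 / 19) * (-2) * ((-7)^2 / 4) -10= -2191 / 38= -57.66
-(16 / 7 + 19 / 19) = -23 / 7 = -3.29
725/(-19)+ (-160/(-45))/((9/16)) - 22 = -53.84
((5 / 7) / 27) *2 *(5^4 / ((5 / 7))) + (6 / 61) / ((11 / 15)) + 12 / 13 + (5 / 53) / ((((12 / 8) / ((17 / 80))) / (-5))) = 4722090361 / 99860904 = 47.29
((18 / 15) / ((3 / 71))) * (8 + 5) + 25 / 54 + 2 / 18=99839 / 270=369.77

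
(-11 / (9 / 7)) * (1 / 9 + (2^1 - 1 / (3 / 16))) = 2233 / 81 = 27.57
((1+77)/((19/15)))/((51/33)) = 12870/323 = 39.85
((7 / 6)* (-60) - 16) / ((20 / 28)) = -602 / 5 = -120.40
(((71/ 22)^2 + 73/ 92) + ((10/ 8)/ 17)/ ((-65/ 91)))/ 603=2101711/ 114114132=0.02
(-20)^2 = 400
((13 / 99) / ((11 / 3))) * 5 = 65 / 363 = 0.18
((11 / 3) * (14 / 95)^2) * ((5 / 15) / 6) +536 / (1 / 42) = 5485612678 / 243675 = 22512.00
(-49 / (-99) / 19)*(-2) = -98 / 1881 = -0.05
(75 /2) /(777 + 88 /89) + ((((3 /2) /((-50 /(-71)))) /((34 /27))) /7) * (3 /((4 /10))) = 4243557 /2280880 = 1.86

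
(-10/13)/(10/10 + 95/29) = -145/806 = -0.18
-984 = -984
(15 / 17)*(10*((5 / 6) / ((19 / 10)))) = 3.87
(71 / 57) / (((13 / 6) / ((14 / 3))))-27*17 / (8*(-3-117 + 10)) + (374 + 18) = 257704919 / 652080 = 395.20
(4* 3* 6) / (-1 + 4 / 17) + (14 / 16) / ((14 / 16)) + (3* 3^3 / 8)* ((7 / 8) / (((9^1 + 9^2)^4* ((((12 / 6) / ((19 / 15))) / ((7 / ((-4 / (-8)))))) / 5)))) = -188334707897 / 2021760000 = -93.15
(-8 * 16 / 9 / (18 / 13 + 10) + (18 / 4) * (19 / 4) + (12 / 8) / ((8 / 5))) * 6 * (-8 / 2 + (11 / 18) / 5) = -7833305 / 15984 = -490.07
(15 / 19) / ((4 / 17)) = 255 / 76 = 3.36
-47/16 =-2.94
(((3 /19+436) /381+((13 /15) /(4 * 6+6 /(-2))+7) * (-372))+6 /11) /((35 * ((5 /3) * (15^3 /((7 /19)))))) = -7295463691 /1489311140625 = -0.00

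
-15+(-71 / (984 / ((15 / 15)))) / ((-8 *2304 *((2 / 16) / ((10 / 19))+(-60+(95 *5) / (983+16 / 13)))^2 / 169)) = -17390483520837675505 / 1159365582606812352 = -15.00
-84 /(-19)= 4.42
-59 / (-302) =59 / 302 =0.20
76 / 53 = 1.43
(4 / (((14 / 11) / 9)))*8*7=1584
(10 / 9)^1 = 10 / 9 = 1.11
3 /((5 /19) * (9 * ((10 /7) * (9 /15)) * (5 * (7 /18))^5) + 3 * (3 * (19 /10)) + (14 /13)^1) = 129645360 /3224033537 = 0.04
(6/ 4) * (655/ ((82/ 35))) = 68775/ 164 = 419.36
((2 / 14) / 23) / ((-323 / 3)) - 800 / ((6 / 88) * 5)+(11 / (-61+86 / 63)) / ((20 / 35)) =-323677915663 / 137911956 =-2346.99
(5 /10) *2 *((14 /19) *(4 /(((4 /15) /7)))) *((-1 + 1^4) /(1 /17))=0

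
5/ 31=0.16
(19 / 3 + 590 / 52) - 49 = -2443 / 78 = -31.32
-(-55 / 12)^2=-3025 / 144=-21.01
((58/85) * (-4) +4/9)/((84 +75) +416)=-76/19125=-0.00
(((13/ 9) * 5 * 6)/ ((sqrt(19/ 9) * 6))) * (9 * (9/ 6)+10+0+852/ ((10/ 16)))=180271 * sqrt(19)/ 114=6892.83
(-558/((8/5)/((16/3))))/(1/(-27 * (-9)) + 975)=-225990/118463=-1.91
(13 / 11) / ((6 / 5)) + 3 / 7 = 1.41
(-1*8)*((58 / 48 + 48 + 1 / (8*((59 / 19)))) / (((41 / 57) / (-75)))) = 99373800 / 2419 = 41080.53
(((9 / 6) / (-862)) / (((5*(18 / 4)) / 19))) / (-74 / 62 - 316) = 589 / 127140690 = 0.00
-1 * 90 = -90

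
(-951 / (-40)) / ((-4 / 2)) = -951 / 80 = -11.89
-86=-86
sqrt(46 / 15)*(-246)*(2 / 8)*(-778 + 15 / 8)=254569*sqrt(690) / 80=83587.26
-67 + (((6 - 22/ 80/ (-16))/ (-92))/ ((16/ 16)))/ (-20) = -78895349/ 1177600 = -67.00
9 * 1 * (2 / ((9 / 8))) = 16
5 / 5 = 1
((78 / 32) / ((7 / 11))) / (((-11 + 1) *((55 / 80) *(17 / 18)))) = -0.59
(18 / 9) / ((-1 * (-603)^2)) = -0.00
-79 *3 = -237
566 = 566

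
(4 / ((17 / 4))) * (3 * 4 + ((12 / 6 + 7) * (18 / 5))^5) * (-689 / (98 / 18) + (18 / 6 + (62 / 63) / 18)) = -291681682098123328 / 70284375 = -4150021709.63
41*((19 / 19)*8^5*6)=8060928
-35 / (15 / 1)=-2.33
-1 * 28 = -28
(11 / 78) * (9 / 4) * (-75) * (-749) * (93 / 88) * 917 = 14371980525 / 832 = 17274015.05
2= 2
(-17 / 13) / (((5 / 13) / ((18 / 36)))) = -17 / 10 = -1.70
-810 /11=-73.64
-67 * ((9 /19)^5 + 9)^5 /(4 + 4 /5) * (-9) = 699640364221032673860398457634314000000 /93076495688256089536609610280499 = 7516831.82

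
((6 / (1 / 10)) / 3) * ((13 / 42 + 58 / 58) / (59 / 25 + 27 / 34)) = 467500 / 56301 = 8.30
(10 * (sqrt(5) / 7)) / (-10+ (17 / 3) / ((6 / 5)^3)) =-1296 * sqrt(5) / 6097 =-0.48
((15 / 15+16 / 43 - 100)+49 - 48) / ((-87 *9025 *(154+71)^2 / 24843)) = 34763638 / 569742609375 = 0.00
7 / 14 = 1 / 2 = 0.50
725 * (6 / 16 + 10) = 60175 / 8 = 7521.88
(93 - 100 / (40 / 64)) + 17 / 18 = -1189 / 18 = -66.06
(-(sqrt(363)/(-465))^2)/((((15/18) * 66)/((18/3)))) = -22/120125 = -0.00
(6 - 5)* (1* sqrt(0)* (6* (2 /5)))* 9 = 0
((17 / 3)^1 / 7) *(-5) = -85 / 21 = -4.05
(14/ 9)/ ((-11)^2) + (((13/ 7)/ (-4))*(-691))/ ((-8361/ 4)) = -331967/ 2360589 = -0.14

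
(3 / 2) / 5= 0.30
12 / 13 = 0.92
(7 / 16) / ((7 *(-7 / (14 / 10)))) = -1 / 80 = -0.01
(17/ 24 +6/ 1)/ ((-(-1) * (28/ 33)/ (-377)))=-95381/ 32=-2980.66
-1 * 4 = -4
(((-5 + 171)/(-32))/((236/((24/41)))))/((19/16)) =-498/45961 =-0.01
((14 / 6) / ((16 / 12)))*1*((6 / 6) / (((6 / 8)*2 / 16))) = 56 / 3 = 18.67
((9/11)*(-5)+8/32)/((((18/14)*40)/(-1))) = 1183/15840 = 0.07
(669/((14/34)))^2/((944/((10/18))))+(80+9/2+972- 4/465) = 56138274061/21509040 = 2609.99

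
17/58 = 0.29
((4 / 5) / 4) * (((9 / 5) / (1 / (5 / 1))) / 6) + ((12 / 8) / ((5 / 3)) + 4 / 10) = 8 / 5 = 1.60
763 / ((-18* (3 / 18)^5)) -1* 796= -330412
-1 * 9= -9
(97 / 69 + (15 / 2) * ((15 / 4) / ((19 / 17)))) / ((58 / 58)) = 278669 / 10488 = 26.57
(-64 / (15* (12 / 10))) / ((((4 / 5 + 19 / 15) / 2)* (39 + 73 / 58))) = -3712 / 43431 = -0.09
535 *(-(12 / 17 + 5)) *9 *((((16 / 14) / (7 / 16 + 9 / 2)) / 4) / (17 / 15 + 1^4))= -7005825 / 9401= -745.22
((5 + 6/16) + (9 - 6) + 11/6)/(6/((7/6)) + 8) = 1715/2208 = 0.78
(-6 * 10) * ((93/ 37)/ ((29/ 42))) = -234360/ 1073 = -218.42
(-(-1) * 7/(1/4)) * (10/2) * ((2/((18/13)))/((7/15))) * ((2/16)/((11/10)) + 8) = 3515.91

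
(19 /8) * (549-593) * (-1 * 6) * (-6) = -3762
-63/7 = -9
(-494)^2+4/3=732112/3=244037.33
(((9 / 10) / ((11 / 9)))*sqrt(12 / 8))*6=243*sqrt(6) / 110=5.41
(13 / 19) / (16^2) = 13 / 4864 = 0.00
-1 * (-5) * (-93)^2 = 43245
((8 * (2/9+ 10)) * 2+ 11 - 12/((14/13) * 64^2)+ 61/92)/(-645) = -519962231/1914071040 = -0.27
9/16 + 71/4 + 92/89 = 27549/1424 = 19.35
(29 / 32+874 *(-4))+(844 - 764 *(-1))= -60387 / 32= -1887.09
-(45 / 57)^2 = -225 / 361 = -0.62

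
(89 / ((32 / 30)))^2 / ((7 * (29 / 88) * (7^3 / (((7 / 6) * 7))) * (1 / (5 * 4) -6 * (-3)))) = 3.98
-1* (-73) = 73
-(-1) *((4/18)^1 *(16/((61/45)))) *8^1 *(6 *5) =38400/61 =629.51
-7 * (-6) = 42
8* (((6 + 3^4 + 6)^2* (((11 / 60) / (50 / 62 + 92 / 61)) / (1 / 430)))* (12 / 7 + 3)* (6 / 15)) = 226923766872 / 51065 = 4443821.93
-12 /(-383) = 12 /383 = 0.03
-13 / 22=-0.59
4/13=0.31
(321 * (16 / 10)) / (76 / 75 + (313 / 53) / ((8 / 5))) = 16332480 / 149599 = 109.18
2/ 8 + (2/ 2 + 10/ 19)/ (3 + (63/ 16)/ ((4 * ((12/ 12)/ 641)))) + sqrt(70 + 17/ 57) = 8.64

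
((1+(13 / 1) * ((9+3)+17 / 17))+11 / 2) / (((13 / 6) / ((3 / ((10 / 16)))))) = 1944 / 5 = 388.80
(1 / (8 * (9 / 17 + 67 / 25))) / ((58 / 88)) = 425 / 7192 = 0.06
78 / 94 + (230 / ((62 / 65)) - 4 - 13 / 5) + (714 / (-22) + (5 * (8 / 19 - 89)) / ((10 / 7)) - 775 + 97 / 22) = -1336375019 / 1522565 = -877.71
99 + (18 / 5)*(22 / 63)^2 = 219263 / 2205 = 99.44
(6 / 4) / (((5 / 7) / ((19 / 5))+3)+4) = 399 / 1912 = 0.21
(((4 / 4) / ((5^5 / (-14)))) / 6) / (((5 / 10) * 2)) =-7 / 9375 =-0.00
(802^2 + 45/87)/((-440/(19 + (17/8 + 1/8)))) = -31063.85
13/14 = 0.93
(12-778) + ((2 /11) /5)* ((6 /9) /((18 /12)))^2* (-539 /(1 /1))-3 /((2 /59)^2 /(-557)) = 2354536963 /1620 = 1453417.88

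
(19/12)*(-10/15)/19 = -1/18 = -0.06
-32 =-32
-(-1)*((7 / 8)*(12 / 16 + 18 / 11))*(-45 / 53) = -33075 / 18656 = -1.77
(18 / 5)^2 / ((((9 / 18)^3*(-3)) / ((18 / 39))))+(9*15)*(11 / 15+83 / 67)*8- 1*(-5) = 46140347 / 21775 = 2118.96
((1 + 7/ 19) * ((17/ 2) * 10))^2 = 4884100/ 361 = 13529.36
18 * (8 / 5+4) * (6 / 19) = 3024 / 95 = 31.83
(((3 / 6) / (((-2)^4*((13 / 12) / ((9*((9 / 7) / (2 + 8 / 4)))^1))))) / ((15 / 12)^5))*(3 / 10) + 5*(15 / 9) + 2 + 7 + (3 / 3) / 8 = 596045561 / 34125000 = 17.47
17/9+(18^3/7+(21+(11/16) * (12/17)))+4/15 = 18352307/21420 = 856.78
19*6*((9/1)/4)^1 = 513/2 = 256.50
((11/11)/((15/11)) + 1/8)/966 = 103/115920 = 0.00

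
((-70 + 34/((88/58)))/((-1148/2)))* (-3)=-3141/12628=-0.25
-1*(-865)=865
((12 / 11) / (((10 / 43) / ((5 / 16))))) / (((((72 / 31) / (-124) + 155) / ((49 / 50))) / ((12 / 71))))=18223443 / 11631979700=0.00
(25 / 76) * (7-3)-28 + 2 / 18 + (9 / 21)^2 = -221117 / 8379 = -26.39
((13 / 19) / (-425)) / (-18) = 13 / 145350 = 0.00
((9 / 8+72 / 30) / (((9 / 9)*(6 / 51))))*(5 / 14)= 2397 / 224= 10.70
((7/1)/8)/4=7/32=0.22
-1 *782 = -782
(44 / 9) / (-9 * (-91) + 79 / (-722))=2888 / 483741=0.01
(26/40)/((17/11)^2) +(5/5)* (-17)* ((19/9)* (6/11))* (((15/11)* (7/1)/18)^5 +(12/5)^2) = -16915753816285453/149293697216400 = -113.31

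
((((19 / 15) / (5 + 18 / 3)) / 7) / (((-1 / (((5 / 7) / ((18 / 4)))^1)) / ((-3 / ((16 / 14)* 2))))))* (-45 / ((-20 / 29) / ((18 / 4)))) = 4959 / 4928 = 1.01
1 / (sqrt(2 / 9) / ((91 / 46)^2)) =24843 *sqrt(2) / 4232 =8.30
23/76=0.30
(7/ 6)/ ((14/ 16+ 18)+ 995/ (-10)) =-28/ 1935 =-0.01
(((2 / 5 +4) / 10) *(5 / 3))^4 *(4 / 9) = 0.13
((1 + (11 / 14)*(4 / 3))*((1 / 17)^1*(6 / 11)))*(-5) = -430 / 1309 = -0.33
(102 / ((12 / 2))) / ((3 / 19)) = 323 / 3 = 107.67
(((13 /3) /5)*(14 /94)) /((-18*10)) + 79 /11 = 10024099 /1395900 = 7.18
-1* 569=-569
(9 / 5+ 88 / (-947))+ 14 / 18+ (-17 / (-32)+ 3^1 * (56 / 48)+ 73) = 108434519 / 1363680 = 79.52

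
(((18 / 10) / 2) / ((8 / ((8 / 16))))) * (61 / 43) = 549 / 6880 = 0.08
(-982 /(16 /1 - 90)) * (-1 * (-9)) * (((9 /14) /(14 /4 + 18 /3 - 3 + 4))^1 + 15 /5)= 662850 /1813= 365.61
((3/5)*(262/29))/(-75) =-262/3625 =-0.07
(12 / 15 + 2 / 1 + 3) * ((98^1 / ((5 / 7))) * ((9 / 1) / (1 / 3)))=537138 / 25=21485.52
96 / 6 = 16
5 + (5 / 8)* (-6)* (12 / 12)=5 / 4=1.25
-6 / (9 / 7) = -14 / 3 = -4.67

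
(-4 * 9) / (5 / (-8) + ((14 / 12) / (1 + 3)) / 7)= 432 / 7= 61.71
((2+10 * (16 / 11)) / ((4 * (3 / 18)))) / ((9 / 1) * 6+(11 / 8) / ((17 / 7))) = 37128 / 81631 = 0.45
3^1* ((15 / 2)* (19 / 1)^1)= 855 / 2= 427.50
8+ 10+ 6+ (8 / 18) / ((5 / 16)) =1144 / 45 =25.42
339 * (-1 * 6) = -2034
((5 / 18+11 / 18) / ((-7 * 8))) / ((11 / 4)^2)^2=-256 / 922383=-0.00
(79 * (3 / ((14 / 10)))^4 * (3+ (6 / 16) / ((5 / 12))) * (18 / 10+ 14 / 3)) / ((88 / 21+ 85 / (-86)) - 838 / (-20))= 130114866375 / 139694296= 931.43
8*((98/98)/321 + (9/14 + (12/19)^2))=6780476/811167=8.36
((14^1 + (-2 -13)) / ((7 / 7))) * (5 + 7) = -12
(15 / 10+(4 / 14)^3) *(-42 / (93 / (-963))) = 1006335 / 1519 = 662.50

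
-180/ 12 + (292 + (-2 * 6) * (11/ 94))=12953/ 47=275.60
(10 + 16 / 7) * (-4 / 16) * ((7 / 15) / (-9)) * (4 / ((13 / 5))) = 86 / 351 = 0.25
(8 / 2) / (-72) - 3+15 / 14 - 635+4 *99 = -15182 / 63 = -240.98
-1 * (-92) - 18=74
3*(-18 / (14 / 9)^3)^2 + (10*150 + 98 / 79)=233449050509 / 148708336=1569.85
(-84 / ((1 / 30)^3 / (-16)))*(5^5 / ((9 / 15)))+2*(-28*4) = 188999999776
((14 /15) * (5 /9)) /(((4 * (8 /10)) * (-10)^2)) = 7 /4320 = 0.00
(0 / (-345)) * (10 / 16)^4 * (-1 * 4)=0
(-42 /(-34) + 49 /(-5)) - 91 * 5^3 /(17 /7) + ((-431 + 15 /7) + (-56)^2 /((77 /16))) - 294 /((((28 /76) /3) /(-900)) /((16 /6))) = 37575698409 /6545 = 5741130.39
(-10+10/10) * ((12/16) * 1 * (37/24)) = -10.41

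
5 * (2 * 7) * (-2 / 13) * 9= -1260 / 13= -96.92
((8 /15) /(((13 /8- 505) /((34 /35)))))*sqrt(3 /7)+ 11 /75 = 0.15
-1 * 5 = -5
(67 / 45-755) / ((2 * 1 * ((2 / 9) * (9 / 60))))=-33908 / 3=-11302.67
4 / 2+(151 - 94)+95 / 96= 5759 / 96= 59.99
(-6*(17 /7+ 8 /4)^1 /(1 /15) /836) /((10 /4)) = -279 /1463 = -0.19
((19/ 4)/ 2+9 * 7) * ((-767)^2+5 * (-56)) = 307528707/ 8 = 38441088.38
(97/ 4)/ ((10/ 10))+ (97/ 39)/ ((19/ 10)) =75757/ 2964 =25.56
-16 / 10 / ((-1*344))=0.00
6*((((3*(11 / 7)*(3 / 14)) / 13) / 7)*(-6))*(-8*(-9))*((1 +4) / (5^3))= -128304 / 111475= -1.15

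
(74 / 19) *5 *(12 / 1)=4440 / 19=233.68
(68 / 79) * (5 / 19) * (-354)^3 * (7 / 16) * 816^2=-4393868730693120 / 1501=-2927294290934.79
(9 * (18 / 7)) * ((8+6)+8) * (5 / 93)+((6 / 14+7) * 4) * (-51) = -322908 / 217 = -1488.06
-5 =-5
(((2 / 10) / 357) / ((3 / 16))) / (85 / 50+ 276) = 32 / 2974167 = 0.00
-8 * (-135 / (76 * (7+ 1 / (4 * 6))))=6480 / 3211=2.02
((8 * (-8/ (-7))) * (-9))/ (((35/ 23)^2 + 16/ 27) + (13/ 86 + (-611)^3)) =0.00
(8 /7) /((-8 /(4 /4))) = -1 /7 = -0.14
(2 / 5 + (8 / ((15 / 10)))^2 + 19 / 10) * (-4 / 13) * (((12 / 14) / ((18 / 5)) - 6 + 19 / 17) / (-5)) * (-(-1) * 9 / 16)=-2293843 / 464100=-4.94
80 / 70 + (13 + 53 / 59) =6212 / 413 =15.04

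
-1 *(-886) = 886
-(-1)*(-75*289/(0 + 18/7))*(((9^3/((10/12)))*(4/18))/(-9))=182070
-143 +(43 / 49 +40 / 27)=-186068 / 1323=-140.64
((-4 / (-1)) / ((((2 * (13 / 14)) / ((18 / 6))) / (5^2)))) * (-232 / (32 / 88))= -1339800 / 13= -103061.54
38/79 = 0.48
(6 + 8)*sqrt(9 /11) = 42*sqrt(11) /11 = 12.66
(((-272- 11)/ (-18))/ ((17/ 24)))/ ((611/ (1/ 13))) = 1132/ 405093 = 0.00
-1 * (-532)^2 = -283024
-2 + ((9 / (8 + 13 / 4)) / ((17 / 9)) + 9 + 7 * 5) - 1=3521 / 85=41.42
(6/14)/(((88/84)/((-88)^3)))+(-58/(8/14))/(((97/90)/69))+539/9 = -248998984/873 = -285222.20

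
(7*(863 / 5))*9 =54369 / 5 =10873.80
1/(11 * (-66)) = -1/726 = -0.00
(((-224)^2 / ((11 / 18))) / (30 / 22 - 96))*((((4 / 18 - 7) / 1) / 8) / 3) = 245.02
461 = 461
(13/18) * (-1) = -13/18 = -0.72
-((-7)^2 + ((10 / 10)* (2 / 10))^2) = -1226 / 25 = -49.04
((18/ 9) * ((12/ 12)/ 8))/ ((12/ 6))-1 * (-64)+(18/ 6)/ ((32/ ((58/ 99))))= 33887/ 528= 64.18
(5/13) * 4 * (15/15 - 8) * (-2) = 280/13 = 21.54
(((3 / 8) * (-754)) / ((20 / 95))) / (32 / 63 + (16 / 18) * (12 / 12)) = -1353807 / 1408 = -961.51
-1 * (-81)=81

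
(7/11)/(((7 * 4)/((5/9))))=5/396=0.01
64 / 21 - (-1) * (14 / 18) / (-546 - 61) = 116495 / 38241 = 3.05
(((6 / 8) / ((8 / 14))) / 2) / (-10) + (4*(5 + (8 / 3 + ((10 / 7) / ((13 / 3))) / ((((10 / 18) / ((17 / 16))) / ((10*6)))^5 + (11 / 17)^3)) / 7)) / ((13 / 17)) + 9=1666941942838899235529 / 43878193274266653120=37.99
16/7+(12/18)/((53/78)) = 1212/371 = 3.27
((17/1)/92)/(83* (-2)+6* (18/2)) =-17/10304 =-0.00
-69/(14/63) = -621/2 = -310.50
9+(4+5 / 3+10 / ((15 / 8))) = 20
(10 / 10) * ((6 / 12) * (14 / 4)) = 7 / 4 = 1.75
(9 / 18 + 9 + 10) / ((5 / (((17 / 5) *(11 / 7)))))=7293 / 350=20.84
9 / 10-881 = -8801 / 10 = -880.10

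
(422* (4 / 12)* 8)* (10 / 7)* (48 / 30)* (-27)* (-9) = 4375296 / 7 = 625042.29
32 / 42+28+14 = 898 / 21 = 42.76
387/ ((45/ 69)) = 2967/ 5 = 593.40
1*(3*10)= 30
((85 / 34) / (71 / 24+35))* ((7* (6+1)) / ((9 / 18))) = 5880 / 911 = 6.45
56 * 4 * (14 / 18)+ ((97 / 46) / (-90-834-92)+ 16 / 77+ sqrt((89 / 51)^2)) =97000313227 / 550596816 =176.17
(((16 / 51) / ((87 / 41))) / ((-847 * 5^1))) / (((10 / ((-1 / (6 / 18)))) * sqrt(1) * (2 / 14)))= 328 / 4473975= 0.00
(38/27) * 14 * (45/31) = 2660/93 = 28.60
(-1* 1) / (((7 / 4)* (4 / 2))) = -2 / 7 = -0.29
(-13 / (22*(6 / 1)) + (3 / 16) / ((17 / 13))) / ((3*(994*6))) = 403 / 160598592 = 0.00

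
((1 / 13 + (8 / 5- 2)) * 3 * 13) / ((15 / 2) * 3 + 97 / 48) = -3024 / 5885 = -0.51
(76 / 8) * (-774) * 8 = -58824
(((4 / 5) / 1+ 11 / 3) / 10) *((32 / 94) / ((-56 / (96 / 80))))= -134 / 41125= -0.00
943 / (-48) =-943 / 48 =-19.65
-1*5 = -5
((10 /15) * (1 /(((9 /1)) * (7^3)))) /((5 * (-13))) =-2 /601965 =-0.00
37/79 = 0.47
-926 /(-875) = 926 /875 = 1.06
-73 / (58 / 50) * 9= -16425 / 29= -566.38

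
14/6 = 7/3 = 2.33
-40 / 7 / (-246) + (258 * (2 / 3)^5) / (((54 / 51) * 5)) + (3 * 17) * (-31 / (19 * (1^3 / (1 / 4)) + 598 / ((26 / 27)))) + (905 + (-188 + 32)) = 787905044 / 1046115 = 753.17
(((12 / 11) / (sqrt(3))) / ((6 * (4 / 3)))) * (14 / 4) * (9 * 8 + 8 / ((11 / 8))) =1498 * sqrt(3) / 121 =21.44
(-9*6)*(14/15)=-252/5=-50.40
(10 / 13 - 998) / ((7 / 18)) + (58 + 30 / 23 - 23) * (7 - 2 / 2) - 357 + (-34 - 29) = -827178 / 299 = -2766.48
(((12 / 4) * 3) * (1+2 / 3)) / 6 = 5 / 2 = 2.50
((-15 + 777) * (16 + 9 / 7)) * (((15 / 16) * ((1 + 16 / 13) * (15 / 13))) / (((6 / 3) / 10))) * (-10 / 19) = -7520225625 / 89908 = -83643.56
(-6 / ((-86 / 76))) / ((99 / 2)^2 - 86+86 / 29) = 26448 / 11807671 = 0.00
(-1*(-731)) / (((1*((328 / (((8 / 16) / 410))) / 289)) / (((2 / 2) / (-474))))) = -211259 / 127487040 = -0.00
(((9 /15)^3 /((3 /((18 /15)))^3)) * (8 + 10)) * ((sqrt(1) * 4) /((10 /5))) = 7776 /15625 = 0.50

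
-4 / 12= -1 / 3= -0.33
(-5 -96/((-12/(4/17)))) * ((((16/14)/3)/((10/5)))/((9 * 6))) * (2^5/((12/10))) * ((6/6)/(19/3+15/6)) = -0.03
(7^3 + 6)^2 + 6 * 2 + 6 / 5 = 609071 / 5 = 121814.20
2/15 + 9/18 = 0.63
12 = 12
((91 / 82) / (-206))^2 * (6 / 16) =24843 / 2282717312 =0.00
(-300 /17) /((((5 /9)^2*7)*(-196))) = 243 /5831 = 0.04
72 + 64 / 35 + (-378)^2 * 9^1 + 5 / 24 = 1080265231 / 840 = 1286030.04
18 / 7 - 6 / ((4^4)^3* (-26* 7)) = 3925868547 / 1526726656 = 2.57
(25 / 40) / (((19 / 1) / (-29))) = -145 / 152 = -0.95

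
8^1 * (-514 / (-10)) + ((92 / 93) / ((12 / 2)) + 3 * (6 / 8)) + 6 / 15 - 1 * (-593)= 5619143 / 5580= 1007.01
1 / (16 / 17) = 17 / 16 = 1.06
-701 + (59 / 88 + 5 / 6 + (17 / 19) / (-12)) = -3509047 / 5016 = -699.57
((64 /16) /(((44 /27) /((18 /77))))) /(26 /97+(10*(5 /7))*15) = 23571 /4412386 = 0.01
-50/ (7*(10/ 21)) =-15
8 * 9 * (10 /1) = 720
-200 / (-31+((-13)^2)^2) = -20 / 2853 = -0.01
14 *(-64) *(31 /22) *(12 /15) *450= -4999680 /11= -454516.36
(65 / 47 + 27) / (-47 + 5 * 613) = 0.01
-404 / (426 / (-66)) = 62.59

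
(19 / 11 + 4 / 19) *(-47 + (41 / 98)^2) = -90.74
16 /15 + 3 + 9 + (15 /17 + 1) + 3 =17.95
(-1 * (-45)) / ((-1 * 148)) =-45 / 148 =-0.30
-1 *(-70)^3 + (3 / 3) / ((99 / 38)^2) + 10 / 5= 3361764046 / 9801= 343002.15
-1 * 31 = -31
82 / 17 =4.82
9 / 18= 1 / 2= 0.50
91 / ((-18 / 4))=-182 / 9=-20.22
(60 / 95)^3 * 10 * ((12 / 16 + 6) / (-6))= -19440 / 6859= -2.83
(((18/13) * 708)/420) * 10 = 2124/91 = 23.34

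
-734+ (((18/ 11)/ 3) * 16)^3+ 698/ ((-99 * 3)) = -2574344/ 35937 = -71.63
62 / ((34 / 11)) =341 / 17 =20.06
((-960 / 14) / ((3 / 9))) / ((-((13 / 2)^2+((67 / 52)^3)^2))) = 28469677916160 / 6480366483311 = 4.39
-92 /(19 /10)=-920 /19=-48.42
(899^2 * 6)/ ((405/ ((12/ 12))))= 1616402/ 135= 11973.35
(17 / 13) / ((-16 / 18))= -153 / 104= -1.47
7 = 7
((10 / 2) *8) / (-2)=-20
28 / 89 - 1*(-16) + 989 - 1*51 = 954.31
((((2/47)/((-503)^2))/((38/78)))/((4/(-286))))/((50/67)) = -373659/11296851850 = -0.00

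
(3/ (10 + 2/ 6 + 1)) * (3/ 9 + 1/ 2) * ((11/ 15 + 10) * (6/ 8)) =483/ 272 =1.78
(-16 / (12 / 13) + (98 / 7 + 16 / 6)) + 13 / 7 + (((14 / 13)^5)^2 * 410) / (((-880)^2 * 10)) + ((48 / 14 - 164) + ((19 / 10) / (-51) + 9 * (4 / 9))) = -46276307535027940831 / 297753663620062650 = -155.42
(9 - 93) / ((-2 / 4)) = 168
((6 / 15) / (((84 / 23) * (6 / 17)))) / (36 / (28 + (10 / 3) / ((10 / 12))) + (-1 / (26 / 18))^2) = 132158 / 683235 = 0.19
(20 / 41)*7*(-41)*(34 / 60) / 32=-119 / 48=-2.48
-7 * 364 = -2548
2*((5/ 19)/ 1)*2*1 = 20/ 19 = 1.05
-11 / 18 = -0.61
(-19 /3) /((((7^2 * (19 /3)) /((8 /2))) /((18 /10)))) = -36 /245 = -0.15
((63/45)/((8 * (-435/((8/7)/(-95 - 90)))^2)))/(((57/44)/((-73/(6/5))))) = -0.00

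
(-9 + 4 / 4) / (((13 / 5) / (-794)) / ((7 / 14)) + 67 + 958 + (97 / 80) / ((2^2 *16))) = -16261120 / 2083481197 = -0.01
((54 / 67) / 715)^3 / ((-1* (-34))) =78732 / 1868923198624625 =0.00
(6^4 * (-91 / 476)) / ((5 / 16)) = -792.85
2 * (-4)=-8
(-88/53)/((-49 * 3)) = 88/7791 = 0.01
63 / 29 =2.17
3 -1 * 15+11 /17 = -193 /17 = -11.35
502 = 502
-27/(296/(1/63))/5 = -3/10360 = -0.00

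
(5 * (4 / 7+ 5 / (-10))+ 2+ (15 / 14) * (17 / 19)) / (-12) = -21 / 76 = -0.28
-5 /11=-0.45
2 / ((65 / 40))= 16 / 13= 1.23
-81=-81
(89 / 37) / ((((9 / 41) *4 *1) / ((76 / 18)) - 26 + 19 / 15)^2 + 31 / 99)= 14852433475 / 3715922569418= 0.00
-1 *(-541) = 541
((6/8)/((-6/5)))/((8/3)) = -15/64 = -0.23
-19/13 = -1.46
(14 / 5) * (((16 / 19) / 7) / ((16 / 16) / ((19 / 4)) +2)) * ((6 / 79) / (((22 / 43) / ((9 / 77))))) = 6192 / 2341955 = 0.00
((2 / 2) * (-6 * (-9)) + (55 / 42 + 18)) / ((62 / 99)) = 101607 / 868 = 117.06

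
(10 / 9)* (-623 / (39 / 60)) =-124600 / 117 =-1064.96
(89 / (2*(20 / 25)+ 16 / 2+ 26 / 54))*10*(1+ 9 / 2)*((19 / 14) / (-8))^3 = -4532598675 / 1912107008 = -2.37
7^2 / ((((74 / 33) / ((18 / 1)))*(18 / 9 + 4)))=4851 / 74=65.55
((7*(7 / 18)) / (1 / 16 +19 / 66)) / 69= 4312 / 38295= 0.11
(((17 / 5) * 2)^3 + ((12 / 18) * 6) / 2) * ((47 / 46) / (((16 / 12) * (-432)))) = -0.56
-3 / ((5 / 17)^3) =-14739 / 125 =-117.91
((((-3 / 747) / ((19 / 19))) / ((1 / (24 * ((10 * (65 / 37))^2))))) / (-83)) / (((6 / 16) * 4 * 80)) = 84500 / 28293123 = 0.00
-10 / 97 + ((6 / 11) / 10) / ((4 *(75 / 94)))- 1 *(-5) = 1310809 / 266750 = 4.91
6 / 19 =0.32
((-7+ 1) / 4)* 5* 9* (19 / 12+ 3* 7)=-12195 / 8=-1524.38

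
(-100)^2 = 10000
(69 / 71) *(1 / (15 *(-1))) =-0.06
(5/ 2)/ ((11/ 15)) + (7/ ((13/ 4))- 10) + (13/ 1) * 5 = 17321/ 286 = 60.56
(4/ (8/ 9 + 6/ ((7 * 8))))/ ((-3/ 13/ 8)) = -34944/ 251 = -139.22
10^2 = 100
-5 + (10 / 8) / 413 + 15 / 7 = -4715 / 1652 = -2.85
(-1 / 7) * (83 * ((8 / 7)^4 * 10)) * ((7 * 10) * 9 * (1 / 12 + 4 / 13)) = -1555353600 / 31213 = -49830.31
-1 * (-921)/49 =921/49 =18.80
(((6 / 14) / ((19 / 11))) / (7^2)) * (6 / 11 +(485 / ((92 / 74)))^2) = 10626797913 / 13789972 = 770.62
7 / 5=1.40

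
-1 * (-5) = 5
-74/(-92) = 37/46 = 0.80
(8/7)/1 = 8/7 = 1.14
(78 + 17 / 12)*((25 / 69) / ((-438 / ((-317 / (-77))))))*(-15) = 37762625 / 9308376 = 4.06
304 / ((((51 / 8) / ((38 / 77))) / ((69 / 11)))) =2125568 / 14399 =147.62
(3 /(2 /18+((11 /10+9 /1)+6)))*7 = 1890 /1459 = 1.30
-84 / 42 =-2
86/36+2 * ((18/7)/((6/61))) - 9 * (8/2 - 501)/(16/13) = 3718499/1008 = 3688.99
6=6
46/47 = 0.98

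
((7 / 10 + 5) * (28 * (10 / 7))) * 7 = 1596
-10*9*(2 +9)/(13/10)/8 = -2475/26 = -95.19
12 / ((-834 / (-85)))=170 / 139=1.22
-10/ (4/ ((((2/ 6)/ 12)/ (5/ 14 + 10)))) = -7/ 1044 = -0.01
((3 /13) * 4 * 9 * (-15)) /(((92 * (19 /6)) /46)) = -4860 /247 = -19.68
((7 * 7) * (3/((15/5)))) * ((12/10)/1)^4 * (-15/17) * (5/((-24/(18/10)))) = 71442/2125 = 33.62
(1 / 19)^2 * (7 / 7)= 1 / 361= 0.00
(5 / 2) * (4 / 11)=10 / 11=0.91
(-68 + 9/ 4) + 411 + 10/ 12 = 4153/ 12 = 346.08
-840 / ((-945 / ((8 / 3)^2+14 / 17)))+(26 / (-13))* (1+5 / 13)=76684 / 17901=4.28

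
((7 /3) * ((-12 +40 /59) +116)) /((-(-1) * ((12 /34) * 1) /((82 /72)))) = 3766588 /4779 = 788.15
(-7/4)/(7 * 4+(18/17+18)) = -119/3200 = -0.04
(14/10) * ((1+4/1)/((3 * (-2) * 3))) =-0.39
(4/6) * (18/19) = 12/19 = 0.63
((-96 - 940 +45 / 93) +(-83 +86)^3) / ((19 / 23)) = -719072 / 589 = -1220.84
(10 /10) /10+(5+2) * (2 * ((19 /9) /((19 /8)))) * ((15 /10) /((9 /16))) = 8987 /270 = 33.29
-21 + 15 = -6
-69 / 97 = -0.71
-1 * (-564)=564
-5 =-5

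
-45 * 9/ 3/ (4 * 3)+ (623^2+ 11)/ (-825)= -105979/ 220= -481.72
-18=-18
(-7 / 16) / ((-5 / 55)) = 77 / 16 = 4.81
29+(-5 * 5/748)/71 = 1540107/53108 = 29.00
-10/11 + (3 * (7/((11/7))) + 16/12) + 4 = 17.79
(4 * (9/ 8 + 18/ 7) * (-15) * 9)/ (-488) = 4.09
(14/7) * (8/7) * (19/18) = 152/63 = 2.41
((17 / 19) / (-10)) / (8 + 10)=-17 / 3420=-0.00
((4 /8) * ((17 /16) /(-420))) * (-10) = 17 /1344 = 0.01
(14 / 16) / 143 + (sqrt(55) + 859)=sqrt(55) + 982703 / 1144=866.42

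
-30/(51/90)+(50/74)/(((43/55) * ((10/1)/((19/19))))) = -2859125/54094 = -52.85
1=1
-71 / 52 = -1.37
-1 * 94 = -94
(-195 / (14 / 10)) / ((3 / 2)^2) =-1300 / 21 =-61.90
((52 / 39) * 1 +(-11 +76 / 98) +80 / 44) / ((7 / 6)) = -22874 / 3773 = -6.06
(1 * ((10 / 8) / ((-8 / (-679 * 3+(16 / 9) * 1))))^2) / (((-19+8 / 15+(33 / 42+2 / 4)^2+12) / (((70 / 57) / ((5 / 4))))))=-14385097965875 / 696957696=-20639.84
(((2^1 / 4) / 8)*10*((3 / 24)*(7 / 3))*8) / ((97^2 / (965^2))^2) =14284.96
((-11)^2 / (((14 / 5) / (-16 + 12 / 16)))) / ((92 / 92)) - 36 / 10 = -185533 / 280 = -662.62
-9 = -9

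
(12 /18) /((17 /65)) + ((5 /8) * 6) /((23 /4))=3755 /1173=3.20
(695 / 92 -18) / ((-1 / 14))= 6727 / 46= 146.24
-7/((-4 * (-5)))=-7/20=-0.35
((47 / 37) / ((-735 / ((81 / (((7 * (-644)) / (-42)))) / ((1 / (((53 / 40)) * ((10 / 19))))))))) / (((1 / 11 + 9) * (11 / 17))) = -3430107 / 22183868000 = -0.00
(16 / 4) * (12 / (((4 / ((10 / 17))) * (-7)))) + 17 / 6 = 1303 / 714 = 1.82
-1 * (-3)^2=-9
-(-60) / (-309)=-20 / 103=-0.19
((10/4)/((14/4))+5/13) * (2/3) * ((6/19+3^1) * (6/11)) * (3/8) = 1350/2717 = 0.50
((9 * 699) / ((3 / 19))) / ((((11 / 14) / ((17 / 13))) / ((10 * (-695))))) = -65904306300 / 143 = -460869274.83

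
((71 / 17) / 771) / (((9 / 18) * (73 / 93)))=0.01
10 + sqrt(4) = 12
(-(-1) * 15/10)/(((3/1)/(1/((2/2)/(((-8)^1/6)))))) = -0.67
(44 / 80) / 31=11 / 620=0.02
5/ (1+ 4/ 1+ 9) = 5/ 14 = 0.36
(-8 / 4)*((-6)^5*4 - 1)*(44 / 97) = 2737240 / 97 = 28218.97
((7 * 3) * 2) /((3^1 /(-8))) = -112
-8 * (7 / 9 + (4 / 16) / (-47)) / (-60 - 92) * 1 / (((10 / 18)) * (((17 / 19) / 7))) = 9149 / 15980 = 0.57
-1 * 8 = -8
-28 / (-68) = 7 / 17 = 0.41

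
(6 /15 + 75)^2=142129 /25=5685.16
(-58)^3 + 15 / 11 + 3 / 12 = -8584857 / 44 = -195110.39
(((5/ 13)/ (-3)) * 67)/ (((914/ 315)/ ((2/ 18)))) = -11725/ 35646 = -0.33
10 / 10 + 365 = 366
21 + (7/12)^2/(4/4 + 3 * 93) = 120967/5760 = 21.00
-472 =-472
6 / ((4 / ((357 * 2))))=1071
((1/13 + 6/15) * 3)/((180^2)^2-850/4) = 186/136468772375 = 0.00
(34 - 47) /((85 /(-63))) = 819 /85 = 9.64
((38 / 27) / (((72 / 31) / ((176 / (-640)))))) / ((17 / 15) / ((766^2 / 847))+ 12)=-950398031 / 68448550392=-0.01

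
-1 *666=-666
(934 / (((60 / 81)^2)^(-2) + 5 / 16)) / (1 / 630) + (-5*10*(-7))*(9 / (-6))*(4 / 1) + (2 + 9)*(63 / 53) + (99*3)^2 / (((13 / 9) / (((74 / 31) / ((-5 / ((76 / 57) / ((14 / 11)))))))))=129290.28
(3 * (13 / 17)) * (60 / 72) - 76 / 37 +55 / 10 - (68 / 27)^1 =48218 / 16983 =2.84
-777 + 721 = -56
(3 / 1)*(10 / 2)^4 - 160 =1715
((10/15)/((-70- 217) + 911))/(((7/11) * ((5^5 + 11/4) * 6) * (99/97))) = 0.00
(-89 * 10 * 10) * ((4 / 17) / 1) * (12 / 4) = -106800 / 17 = -6282.35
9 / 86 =0.10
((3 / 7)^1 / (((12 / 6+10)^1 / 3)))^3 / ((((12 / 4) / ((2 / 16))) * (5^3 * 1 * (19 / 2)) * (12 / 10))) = 3 / 83417600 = 0.00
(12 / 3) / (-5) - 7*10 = -354 / 5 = -70.80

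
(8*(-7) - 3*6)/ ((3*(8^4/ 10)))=-185/ 3072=-0.06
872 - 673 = 199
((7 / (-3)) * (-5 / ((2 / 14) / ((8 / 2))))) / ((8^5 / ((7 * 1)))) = 1715 / 24576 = 0.07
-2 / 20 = -1 / 10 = -0.10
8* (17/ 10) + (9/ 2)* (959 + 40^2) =115291/ 10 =11529.10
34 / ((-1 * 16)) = -17 / 8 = -2.12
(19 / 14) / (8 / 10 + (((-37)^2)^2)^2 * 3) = 5 / 38822141332814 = 0.00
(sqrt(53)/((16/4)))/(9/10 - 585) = -5 * sqrt(53)/11682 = -0.00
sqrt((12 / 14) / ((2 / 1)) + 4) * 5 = 5 * sqrt(217) / 7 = 10.52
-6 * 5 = -30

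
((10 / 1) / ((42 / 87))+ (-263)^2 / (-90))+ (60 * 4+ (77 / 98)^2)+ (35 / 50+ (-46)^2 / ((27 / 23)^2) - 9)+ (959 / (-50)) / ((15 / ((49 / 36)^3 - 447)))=2723321499553 / 1714608000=1588.31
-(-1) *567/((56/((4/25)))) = 81/50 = 1.62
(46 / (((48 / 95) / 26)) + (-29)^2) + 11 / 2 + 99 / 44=19295 / 6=3215.83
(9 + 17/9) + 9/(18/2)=107/9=11.89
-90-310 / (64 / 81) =-15435 / 32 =-482.34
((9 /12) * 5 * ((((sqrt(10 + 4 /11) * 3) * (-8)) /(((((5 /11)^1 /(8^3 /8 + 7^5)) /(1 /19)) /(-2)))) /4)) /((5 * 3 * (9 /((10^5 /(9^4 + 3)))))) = 84355000 * sqrt(1254) /93537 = 31935.68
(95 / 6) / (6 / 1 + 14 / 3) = 95 / 64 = 1.48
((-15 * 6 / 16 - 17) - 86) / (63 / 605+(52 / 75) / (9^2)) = -638780175 / 662696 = -963.91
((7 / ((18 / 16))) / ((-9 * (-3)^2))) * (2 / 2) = -56 / 729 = -0.08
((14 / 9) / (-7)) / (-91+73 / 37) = 37 / 14823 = 0.00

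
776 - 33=743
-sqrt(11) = -3.32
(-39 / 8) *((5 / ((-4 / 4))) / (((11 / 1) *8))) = 195 / 704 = 0.28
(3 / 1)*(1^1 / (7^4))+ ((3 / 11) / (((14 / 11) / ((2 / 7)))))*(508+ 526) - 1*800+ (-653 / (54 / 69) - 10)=-68331181 / 43218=-1581.08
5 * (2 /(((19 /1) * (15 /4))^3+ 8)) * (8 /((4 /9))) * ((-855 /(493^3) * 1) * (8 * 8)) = -630374400 /2773862588744009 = -0.00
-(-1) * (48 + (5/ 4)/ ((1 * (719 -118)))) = 48.00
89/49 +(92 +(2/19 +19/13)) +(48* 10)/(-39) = 1005462/12103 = 83.08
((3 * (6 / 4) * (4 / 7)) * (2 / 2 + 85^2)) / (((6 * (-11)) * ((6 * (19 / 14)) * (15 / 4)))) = -28904 / 3135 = -9.22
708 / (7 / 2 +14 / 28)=177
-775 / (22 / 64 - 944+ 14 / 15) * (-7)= -5.75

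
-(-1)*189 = 189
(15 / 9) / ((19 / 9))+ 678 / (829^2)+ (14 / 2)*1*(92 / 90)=4669007803 / 587591055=7.95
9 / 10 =0.90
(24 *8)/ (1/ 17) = 3264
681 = 681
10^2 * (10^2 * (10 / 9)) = 100000 / 9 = 11111.11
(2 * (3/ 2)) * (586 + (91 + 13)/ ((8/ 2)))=1836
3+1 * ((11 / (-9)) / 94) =2527 / 846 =2.99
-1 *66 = -66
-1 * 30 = -30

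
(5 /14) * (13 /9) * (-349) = -22685 /126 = -180.04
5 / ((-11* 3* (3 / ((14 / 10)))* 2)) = -7 / 198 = -0.04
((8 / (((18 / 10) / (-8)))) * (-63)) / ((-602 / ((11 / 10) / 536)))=-0.01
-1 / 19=-0.05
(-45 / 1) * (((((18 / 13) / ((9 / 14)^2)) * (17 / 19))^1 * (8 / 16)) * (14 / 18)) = -52.46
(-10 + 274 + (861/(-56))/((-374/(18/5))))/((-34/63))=-124477101/254320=-489.45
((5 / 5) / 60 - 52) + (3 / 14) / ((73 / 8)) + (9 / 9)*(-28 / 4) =-1807709 / 30660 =-58.96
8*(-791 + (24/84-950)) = -97480/7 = -13925.71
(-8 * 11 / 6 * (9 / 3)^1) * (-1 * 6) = 264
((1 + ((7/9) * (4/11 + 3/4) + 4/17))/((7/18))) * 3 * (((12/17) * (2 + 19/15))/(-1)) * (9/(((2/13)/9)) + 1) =-62685357/3179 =-19718.58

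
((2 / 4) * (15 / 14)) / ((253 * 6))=5 / 14168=0.00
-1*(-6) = 6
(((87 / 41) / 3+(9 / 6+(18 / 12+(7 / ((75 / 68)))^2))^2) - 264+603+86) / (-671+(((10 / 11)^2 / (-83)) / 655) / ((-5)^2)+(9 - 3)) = -3923558926183007903 / 1134972435938203125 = -3.46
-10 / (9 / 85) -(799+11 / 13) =-104632 / 117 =-894.29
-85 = -85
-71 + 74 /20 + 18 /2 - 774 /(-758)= -217087 /3790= -57.28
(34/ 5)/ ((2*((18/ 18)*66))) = 17/ 330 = 0.05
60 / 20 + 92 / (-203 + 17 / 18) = 9255 / 3637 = 2.54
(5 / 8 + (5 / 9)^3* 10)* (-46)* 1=-313835 / 2916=-107.63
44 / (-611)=-44 / 611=-0.07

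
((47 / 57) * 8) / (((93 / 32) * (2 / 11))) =66176 / 5301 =12.48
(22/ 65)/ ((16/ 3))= 33/ 520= 0.06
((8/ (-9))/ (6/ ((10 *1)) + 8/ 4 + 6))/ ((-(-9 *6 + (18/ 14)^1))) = -280/ 142803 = -0.00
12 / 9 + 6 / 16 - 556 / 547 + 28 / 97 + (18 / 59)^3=263869969777 / 261532904664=1.01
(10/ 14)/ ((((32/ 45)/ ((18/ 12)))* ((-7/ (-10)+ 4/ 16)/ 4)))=3375/ 532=6.34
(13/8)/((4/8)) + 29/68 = 125/34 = 3.68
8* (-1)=-8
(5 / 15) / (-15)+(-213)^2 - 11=2041109 / 45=45357.98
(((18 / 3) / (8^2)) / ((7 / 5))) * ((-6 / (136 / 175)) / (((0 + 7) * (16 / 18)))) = -10125 / 121856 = -0.08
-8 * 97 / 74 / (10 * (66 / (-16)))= 1552 / 6105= 0.25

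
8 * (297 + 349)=5168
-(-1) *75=75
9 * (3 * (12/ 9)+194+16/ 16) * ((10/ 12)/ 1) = 2985/ 2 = 1492.50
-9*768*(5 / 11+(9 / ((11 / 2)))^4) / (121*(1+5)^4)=-0.34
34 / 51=2 / 3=0.67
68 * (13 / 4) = 221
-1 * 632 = -632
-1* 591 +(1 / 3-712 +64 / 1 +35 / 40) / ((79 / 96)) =-108781 / 79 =-1376.97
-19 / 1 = -19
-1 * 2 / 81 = -2 / 81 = -0.02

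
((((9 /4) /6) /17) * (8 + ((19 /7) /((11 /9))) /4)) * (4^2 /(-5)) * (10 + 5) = -1395 /154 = -9.06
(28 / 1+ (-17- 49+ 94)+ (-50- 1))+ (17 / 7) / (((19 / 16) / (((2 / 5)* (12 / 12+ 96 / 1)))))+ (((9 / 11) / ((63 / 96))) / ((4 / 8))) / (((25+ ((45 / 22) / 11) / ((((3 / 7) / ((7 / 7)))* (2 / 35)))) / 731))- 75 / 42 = 138.49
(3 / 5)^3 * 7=189 / 125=1.51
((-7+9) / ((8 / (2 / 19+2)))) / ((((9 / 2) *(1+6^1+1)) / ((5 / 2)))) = 25 / 684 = 0.04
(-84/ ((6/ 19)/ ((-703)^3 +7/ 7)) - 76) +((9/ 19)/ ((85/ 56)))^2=241041967399378016/ 2608225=92416094240.10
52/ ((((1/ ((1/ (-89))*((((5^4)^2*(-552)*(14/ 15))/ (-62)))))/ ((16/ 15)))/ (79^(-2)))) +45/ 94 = -1571611445935/ 4855735158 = -323.66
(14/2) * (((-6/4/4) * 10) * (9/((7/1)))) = -135/4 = -33.75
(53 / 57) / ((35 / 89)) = 4717 / 1995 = 2.36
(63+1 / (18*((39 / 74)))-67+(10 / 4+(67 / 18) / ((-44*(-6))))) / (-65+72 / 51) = 483259 / 22259952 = 0.02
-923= -923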